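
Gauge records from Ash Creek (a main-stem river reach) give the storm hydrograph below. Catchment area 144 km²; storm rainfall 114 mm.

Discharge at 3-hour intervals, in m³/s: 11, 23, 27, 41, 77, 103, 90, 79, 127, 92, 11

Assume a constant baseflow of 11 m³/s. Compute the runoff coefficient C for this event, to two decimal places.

ΣQ_DR = 560.0 m³/s; V = ΣQ_DR·Δt = 6.048 × 10^6 m³.
Runoff depth d = V / A = 42.00 mm.
C = d / P = 42.00 / 114 = 0.37.

C ≈ 0.37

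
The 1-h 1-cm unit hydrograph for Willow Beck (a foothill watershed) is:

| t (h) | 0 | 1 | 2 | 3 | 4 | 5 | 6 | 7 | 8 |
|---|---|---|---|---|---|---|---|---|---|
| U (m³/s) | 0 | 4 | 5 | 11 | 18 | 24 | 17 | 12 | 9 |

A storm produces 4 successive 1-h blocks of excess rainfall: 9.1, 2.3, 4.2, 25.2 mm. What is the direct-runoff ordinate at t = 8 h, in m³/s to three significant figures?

Q ≈ 78.6 m³/s

By discrete convolution, Q_j = Σ (P_i / 10 mm) · U_{j−i}.
At t = 8 h (j=8): Q = (9.1/10)·9 + (2.3/10)·12 + (4.2/10)·17 + (25.2/10)·24 = 78.6 m³/s.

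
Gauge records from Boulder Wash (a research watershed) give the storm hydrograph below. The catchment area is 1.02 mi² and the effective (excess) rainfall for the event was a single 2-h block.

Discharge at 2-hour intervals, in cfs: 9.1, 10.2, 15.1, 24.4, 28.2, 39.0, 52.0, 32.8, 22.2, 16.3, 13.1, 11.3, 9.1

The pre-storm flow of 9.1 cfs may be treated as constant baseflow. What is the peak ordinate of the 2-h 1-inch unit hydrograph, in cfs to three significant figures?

Direct runoff: 0.0, 1.1, 6.0, 15.3, 19.1, 29.9, 42.9, 23.7, 13.1, 7.2, 4.0, 2.2, 0.0 cfs; ΣQ_DR = 164.5 cfs, peak = 42.9 cfs.
Runoff depth d = ΣQ_DR·Δt / A = 164.5 × 7200 / (1.02 mi²) = 0.4998 in.
The 1-inch UH is the DRH scaled by (1 in)/d, so U_p = 42.9 × 1/0.4998 = 85.8 cfs.

U_p ≈ 85.8 cfs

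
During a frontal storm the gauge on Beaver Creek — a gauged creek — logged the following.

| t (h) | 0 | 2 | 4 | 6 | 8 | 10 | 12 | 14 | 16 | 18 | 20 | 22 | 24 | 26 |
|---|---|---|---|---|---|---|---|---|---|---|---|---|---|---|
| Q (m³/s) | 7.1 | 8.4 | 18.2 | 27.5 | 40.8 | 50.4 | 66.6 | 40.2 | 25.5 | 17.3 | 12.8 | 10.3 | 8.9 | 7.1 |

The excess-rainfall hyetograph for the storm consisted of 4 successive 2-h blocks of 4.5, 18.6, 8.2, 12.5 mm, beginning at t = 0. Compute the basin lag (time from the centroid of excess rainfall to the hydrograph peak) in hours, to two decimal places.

Centroid of excess rainfall: t_c = Σ P_i·t̄_i / ΣP_i = 4.3105 h (block centres at 1, 3, 5, 7 h).
Hydrograph peak occurs at t = 12 h, so basin lag t_L = 12 − 4.3105 = 7.69 h.

t_L ≈ 7.69 h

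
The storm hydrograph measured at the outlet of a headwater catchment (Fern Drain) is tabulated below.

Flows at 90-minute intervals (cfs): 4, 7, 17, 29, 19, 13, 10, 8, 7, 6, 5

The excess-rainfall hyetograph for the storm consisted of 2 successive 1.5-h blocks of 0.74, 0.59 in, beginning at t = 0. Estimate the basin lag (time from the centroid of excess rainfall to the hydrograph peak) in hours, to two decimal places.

t_L ≈ 3.08 h

Centroid of excess rainfall: t_c = Σ P_i·t̄_i / ΣP_i = 1.4154 h (block centres at 0.75, 2.25 h).
Hydrograph peak occurs at t = 4.5 h, so basin lag t_L = 4.5 − 1.4154 = 3.08 h.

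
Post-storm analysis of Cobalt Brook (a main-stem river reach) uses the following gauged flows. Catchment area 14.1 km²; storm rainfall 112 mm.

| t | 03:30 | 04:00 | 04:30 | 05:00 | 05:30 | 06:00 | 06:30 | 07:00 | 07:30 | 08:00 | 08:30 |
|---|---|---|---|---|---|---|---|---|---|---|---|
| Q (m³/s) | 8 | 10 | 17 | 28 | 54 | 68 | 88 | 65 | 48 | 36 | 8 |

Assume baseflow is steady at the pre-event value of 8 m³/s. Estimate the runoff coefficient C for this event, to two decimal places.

ΣQ_DR = 342.0 m³/s; V = ΣQ_DR·Δt = 6.156 × 10^5 m³.
Runoff depth d = V / A = 43.66 mm.
C = d / P = 43.66 / 112 = 0.39.

C ≈ 0.39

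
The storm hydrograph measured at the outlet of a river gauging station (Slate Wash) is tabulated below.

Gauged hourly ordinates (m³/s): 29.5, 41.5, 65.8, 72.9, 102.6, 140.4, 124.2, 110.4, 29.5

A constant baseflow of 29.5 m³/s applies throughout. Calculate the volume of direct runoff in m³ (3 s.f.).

Direct-runoff ordinates (Q − Q_b): 0.0, 12.0, 36.3, 43.4, 73.1, 110.9, 94.7, 80.9, 0.0 m³/s.
ΣQ_DR = 451.3 m³/s.
With Δt = 1 h = 3600 s, V = ΣQ_DR · Δt = 451.3 × 3600 = 1.62 × 10^6 m³.

V ≈ 1.62 × 10^6 m³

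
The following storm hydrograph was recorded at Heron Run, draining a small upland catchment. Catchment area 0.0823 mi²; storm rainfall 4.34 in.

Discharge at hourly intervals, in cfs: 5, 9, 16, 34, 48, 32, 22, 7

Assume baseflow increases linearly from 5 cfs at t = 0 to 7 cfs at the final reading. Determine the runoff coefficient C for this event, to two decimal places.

C ≈ 0.54

ΣQ_DR = 125.0 cfs; V = ΣQ_DR·Δt = 4.500 × 10^5 ft³.
Runoff depth d = V / A = 2.354 in.
C = d / P = 2.354 / 4.34 = 0.54.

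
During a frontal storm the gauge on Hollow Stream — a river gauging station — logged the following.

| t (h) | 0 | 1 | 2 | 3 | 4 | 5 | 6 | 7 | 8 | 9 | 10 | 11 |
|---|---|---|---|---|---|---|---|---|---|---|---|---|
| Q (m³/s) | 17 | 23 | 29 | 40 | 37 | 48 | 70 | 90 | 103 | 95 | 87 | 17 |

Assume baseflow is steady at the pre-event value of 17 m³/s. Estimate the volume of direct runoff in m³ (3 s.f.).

V ≈ 1.63 × 10^6 m³

Direct-runoff ordinates (Q − Q_b): 0.0, 6.0, 12.0, 23.0, 20.0, 31.0, 53.0, 73.0, 86.0, 78.0, 70.0, 0.0 m³/s.
ΣQ_DR = 452.0 m³/s.
With Δt = 1 h = 3600 s, V = ΣQ_DR · Δt = 452.0 × 3600 = 1.63 × 10^6 m³.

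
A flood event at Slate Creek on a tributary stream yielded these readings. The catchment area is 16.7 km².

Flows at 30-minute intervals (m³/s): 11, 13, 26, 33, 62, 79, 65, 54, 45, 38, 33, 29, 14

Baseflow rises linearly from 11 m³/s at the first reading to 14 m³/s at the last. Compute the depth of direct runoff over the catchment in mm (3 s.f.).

d ≈ 36.6 mm

Direct runoff: 0.00, 1.75, 14.50, 21.25, 50.00, 66.75, 52.50, 41.25, 32.00, 24.75, 19.50, 15.25, 0.00 m³/s; ΣQ_DR = 339.5 m³/s.
V = ΣQ_DR · Δt = 339.5 × 1800 s = 6.111 × 10^5 m³.
Over A = 16.7 km², depth = V / A = 36.6 mm.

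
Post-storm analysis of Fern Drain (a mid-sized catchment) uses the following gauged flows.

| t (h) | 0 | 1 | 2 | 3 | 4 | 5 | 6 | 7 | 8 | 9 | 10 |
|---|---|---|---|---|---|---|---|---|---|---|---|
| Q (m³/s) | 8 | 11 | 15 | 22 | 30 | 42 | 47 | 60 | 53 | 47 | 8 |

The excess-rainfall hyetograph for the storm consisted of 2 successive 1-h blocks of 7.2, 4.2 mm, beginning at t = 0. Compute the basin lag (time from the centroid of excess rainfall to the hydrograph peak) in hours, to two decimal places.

t_L ≈ 6.13 h

Centroid of excess rainfall: t_c = Σ P_i·t̄_i / ΣP_i = 0.8684 h (block centres at 0.5, 1.5 h).
Hydrograph peak occurs at t = 7 h, so basin lag t_L = 7 − 0.8684 = 6.13 h.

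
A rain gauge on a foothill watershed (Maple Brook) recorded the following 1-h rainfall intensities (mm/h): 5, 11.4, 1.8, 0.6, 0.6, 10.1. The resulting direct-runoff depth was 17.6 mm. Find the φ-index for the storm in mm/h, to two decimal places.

Only the 3 blocks with intensity above φ contribute runoff: 5, 11.4, 10.1 mm/h.
Σ(I−φ)·Δt = d  ⇒  (5+11.4+10.1 − 3φ)·1 = 17.6
φ = (26.50 − 17.6/1) / 3 = 2.97 mm/h.

φ ≈ 2.97 mm/h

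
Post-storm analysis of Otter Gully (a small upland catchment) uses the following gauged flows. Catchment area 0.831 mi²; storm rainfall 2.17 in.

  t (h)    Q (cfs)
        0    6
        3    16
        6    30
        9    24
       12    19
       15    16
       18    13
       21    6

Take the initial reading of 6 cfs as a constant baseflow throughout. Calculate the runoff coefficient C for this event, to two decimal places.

C ≈ 0.21

ΣQ_DR = 82.00 cfs; V = ΣQ_DR·Δt = 8.856 × 10^5 ft³.
Runoff depth d = V / A = 0.4587 in.
C = d / P = 0.4587 / 2.17 = 0.21.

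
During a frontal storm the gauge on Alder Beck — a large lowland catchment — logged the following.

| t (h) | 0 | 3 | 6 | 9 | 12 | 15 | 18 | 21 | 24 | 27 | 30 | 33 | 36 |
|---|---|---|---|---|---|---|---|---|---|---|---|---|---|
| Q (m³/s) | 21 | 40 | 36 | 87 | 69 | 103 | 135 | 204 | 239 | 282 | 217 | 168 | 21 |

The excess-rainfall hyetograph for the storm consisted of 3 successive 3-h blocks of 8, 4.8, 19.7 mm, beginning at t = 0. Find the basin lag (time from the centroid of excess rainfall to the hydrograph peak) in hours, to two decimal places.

Centroid of excess rainfall: t_c = Σ P_i·t̄_i / ΣP_i = 5.5800 h (block centres at 1.5, 4.5, 7.5 h).
Hydrograph peak occurs at t = 27 h, so basin lag t_L = 27 − 5.5800 = 21.42 h.

t_L ≈ 21.42 h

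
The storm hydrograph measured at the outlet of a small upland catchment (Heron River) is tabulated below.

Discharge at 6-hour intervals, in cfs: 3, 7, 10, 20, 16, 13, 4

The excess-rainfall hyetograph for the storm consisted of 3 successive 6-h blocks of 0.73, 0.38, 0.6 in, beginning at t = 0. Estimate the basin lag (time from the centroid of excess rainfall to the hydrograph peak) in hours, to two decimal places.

Centroid of excess rainfall: t_c = Σ P_i·t̄_i / ΣP_i = 8.5439 h (block centres at 3, 9, 15 h).
Hydrograph peak occurs at t = 18 h, so basin lag t_L = 18 − 8.5439 = 9.46 h.

t_L ≈ 9.46 h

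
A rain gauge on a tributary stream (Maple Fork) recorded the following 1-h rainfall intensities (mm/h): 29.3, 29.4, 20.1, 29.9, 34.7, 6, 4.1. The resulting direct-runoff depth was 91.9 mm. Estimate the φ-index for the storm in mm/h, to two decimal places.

Only the 5 blocks with intensity above φ contribute runoff: 29.3, 29.4, 20.1, 29.9, 34.7 mm/h.
Σ(I−φ)·Δt = d  ⇒  (29.3+29.4+20.1+29.9+34.7 − 5φ)·1 = 91.9
φ = (143.4 − 91.9/1) / 5 = 10.30 mm/h.

φ ≈ 10.30 mm/h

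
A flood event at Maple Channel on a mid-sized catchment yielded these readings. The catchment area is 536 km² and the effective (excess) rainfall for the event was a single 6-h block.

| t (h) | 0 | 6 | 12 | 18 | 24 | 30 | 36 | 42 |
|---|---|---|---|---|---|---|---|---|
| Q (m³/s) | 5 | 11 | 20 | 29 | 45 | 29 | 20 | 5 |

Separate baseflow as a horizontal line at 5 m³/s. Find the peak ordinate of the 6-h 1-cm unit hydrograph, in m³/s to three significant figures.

U_p ≈ 80.0 m³/s

Direct runoff: 0.0, 6.0, 15.0, 24.0, 40.0, 24.0, 15.0, 0.0 m³/s; ΣQ_DR = 124.0 m³/s, peak = 40.0 m³/s.
Runoff depth d = ΣQ_DR·Δt / A = 124.0 × 21600 / (536 km²) = 4.997 mm.
The 1-cm UH is the DRH scaled by (10 mm)/d, so U_p = 40.0 × 10/4.997 = 80.0 m³/s.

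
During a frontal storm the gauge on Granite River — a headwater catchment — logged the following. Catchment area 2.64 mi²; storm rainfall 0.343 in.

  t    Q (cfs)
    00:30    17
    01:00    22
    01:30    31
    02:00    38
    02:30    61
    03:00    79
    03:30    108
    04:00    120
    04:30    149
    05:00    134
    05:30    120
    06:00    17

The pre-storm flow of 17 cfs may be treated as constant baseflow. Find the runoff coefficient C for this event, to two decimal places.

ΣQ_DR = 692.0 cfs; V = ΣQ_DR·Δt = 1.246 × 10^6 ft³.
Runoff depth d = V / A = 0.2031 in.
C = d / P = 0.2031 / 0.343 = 0.59.

C ≈ 0.59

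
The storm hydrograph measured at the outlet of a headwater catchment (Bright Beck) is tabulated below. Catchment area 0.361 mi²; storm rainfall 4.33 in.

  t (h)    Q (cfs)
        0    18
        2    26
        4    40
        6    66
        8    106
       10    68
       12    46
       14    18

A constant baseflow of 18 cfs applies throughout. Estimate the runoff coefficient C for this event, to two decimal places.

ΣQ_DR = 244.0 cfs; V = ΣQ_DR·Δt = 1.757 × 10^6 ft³.
Runoff depth d = V / A = 2.095 in.
C = d / P = 2.095 / 4.33 = 0.48.

C ≈ 0.48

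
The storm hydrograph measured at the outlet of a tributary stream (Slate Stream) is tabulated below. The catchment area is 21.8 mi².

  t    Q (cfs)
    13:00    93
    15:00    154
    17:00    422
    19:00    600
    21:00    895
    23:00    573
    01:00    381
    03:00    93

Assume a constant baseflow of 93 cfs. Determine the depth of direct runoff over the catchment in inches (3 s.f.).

d ≈ 0.351 in

Direct runoff: 0.0, 61.0, 329.0, 507.0, 802.0, 480.0, 288.0, 0.0 cfs; ΣQ_DR = 2467 cfs.
V = ΣQ_DR · Δt = 2467 × 7200 s = 1.776 × 10^7 ft³.
Over A = 21.8 mi², depth = V / A = 0.351 in.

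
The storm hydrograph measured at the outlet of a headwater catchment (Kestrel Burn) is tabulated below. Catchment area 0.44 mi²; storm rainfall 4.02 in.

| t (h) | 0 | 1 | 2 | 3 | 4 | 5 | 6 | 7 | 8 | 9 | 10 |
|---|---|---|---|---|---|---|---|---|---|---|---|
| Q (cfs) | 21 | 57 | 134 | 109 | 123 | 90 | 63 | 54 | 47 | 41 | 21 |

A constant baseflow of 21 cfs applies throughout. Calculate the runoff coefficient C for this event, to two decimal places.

C ≈ 0.46

ΣQ_DR = 529.0 cfs; V = ΣQ_DR·Δt = 1.904 × 10^6 ft³.
Runoff depth d = V / A = 1.863 in.
C = d / P = 1.863 / 4.02 = 0.46.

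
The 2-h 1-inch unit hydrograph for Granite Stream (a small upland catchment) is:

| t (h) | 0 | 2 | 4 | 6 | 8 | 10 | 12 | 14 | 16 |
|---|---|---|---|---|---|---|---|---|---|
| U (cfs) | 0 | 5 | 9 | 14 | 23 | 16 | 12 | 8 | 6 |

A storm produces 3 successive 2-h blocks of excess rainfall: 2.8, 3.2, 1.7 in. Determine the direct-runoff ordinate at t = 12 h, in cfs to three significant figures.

By discrete convolution, Q_j = Σ (P_i / 1 in) · U_{j−i}.
At t = 12 h (j=6): Q = (2.8/1)·12 + (3.2/1)·16 + (1.7/1)·23 = 124 cfs.

Q ≈ 124 cfs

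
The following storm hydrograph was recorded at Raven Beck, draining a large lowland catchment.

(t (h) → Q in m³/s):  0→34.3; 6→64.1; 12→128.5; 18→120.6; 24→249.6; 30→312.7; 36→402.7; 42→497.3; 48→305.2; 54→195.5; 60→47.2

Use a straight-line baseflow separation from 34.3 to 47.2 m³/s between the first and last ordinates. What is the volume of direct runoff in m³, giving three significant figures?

Direct-runoff ordinates (Q − Q_b): 0.00, 28.51, 91.62, 82.43, 210.14, 271.95, 360.66, 453.97, 260.58, 149.59, 0.00 m³/s.
ΣQ_DR = 1909 m³/s.
With Δt = 6 h = 21600 s, V = ΣQ_DR · Δt = 1909 × 21600 = 4.12 × 10^7 m³.

V ≈ 4.12 × 10^7 m³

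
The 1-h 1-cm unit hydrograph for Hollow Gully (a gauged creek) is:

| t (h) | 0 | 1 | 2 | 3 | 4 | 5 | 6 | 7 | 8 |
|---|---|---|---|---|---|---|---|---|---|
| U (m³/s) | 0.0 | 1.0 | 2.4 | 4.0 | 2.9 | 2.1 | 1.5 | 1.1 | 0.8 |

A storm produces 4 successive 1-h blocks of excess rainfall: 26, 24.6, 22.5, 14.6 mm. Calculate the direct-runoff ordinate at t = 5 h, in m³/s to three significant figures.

Q ≈ 25.1 m³/s

By discrete convolution, Q_j = Σ (P_i / 10 mm) · U_{j−i}.
At t = 5 h (j=5): Q = (26/10)·2.1 + (24.6/10)·2.9 + (22.5/10)·4.0 + (14.6/10)·2.4 = 25.1 m³/s.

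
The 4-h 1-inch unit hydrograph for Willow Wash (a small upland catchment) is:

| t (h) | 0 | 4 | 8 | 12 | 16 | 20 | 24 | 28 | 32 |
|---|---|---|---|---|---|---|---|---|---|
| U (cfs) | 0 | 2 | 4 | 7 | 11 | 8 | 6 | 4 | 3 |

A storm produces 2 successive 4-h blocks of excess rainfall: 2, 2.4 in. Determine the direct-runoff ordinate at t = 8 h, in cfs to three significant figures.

By discrete convolution, Q_j = Σ (P_i / 1 in) · U_{j−i}.
At t = 8 h (j=2): Q = (2/1)·4 + (2.4/1)·2 = 12.8 cfs.

Q ≈ 12.8 cfs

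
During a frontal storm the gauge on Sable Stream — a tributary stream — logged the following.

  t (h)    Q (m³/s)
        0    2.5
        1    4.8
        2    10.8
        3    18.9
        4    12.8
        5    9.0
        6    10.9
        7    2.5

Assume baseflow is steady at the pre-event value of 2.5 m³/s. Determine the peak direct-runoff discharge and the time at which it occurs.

Q_p = 16.4 m³/s at t = 3 h

Subtracting baseflow gives direct-runoff ordinates: 0.0, 2.3, 8.3, 16.4, 10.3, 6.5, 8.4, 0.0 m³/s.
The maximum is 16.4 m³/s, occurring at the reading for t = 3 h.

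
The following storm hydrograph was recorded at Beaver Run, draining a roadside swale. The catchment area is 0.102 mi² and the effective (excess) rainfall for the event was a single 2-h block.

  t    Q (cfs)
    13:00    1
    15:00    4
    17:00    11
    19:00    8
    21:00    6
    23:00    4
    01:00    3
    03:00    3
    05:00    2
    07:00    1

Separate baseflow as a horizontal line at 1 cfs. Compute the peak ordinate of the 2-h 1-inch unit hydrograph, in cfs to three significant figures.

U_p ≈ 9.97 cfs

Direct runoff: 0.0, 3.0, 10.0, 7.0, 5.0, 3.0, 2.0, 2.0, 1.0, 0.0 cfs; ΣQ_DR = 33.00 cfs, peak = 10.0 cfs.
Runoff depth d = ΣQ_DR·Δt / A = 33.00 × 7200 / (0.102 mi²) = 1.003 in.
The 1-inch UH is the DRH scaled by (1 in)/d, so U_p = 10.0 × 1/1.003 = 9.97 cfs.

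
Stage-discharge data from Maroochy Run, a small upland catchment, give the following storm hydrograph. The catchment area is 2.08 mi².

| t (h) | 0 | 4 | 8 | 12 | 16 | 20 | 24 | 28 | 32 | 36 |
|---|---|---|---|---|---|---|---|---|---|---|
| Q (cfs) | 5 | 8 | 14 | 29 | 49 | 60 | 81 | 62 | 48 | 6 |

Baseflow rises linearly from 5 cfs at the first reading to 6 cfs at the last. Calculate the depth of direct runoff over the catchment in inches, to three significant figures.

Direct runoff: 0.00, 2.89, 8.78, 23.67, 43.56, 54.44, 75.33, 56.22, 42.11, 0.00 cfs; ΣQ_DR = 307.0 cfs.
V = ΣQ_DR · Δt = 307.0 × 14400 s = 4.421 × 10^6 ft³.
Over A = 2.08 mi², depth = V / A = 0.915 in.

d ≈ 0.915 in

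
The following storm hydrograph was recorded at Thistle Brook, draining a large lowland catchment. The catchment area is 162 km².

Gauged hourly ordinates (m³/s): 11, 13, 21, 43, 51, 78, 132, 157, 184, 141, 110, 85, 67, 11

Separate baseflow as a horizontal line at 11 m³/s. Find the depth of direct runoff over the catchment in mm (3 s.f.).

Direct runoff: 0.0, 2.0, 10.0, 32.0, 40.0, 67.0, 121.0, 146.0, 173.0, 130.0, 99.0, 74.0, 56.0, 0.0 m³/s; ΣQ_DR = 950.0 m³/s.
V = ΣQ_DR · Δt = 950.0 × 3600 s = 3.420 × 10^6 m³.
Over A = 162 km², depth = V / A = 21.1 mm.

d ≈ 21.1 mm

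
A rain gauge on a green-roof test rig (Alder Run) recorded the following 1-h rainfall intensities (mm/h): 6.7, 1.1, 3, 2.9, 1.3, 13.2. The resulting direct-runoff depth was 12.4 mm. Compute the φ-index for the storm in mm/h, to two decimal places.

Only the 2 blocks with intensity above φ contribute runoff: 6.7, 13.2 mm/h.
Σ(I−φ)·Δt = d  ⇒  (6.7+13.2 − 2φ)·1 = 12.4
φ = (19.90 − 12.4/1) / 2 = 3.75 mm/h.

φ ≈ 3.75 mm/h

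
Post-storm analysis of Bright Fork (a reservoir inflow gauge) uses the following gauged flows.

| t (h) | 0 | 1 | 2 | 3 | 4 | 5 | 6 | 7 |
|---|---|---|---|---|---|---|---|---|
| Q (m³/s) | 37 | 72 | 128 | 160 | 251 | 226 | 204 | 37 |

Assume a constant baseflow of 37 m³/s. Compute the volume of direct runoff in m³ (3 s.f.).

V ≈ 2.95 × 10^6 m³

Direct-runoff ordinates (Q − Q_b): 0.0, 35.0, 91.0, 123.0, 214.0, 189.0, 167.0, 0.0 m³/s.
ΣQ_DR = 819.0 m³/s.
With Δt = 1 h = 3600 s, V = ΣQ_DR · Δt = 819.0 × 3600 = 2.95 × 10^6 m³.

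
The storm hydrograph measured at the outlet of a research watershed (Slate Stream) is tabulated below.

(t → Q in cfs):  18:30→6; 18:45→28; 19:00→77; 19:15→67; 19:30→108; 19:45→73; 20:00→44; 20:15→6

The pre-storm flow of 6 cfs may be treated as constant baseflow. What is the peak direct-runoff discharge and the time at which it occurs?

Q_p = 102.0 cfs at t = 19:30

Subtracting baseflow gives direct-runoff ordinates: 0.0, 22.0, 71.0, 61.0, 102.0, 67.0, 38.0, 0.0 cfs.
The maximum is 102.0 cfs, occurring at the reading for t = 19:30.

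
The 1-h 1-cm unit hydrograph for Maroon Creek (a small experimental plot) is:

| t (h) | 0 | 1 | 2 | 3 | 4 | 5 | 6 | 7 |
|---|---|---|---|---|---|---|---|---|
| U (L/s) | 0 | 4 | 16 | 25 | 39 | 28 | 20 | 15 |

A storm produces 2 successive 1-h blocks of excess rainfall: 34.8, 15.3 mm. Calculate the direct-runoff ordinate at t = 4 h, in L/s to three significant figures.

Q ≈ 174 L/s

By discrete convolution, Q_j = Σ (P_i / 10 mm) · U_{j−i}.
At t = 4 h (j=4): Q = (34.8/10)·39 + (15.3/10)·25 = 174 L/s.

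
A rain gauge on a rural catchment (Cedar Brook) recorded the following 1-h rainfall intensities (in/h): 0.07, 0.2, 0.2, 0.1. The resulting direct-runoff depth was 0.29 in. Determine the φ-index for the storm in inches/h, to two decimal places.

φ ≈ 0.07 in/h

Only the 3 blocks with intensity above φ contribute runoff: 0.2, 0.2, 0.1 in/h.
Σ(I−φ)·Δt = d  ⇒  (0.2+0.2+0.1 − 3φ)·1 = 0.29
φ = (0.5000 − 0.29/1) / 3 = 0.07 in/h.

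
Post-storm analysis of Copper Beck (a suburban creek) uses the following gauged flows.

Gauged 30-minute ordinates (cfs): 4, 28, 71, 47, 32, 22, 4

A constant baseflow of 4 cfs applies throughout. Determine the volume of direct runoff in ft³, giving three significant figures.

V ≈ 3.24 × 10^5 ft³

Direct-runoff ordinates (Q − Q_b): 0.0, 24.0, 67.0, 43.0, 28.0, 18.0, 0.0 cfs.
ΣQ_DR = 180.0 cfs.
With Δt = 0.5 h = 1800 s, V = ΣQ_DR · Δt = 180.0 × 1800 = 3.24 × 10^5 ft³.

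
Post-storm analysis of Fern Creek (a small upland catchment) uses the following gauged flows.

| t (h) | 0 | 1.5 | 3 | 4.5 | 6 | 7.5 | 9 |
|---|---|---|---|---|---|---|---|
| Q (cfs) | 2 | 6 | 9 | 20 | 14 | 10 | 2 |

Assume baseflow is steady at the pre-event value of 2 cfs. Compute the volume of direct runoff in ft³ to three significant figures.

V ≈ 2.65 × 10^5 ft³

Direct-runoff ordinates (Q − Q_b): 0.0, 4.0, 7.0, 18.0, 12.0, 8.0, 0.0 cfs.
ΣQ_DR = 49.00 cfs.
With Δt = 1.5 h = 5400 s, V = ΣQ_DR · Δt = 49.00 × 5400 = 2.65 × 10^5 ft³.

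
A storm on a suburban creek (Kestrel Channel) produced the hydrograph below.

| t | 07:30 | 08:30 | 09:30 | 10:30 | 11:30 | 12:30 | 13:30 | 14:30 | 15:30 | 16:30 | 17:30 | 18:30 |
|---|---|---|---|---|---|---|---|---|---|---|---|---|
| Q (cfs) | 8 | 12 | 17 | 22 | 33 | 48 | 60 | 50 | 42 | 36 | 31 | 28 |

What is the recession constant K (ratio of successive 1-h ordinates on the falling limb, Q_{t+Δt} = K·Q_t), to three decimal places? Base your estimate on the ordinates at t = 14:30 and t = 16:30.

Using the recession-limb readings at t = 14:30 and t = 16:30: Q falls from 50 to 36 cfs over 2 intervals.
K = (Q₂/Q₁)^(1/2) = (36/50)^(1/2) = 0.849.

K ≈ 0.849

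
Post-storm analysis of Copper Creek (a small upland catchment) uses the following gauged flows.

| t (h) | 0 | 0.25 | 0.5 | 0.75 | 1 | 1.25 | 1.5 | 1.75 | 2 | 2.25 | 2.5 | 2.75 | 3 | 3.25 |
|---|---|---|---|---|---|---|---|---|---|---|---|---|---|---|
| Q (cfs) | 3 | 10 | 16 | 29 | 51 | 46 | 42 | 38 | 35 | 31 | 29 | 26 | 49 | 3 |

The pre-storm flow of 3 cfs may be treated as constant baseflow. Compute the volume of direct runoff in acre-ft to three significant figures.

Direct-runoff ordinates (Q − Q_b): 0.0, 7.0, 13.0, 26.0, 48.0, 43.0, 39.0, 35.0, 32.0, 28.0, 26.0, 23.0, 46.0, 0.0 cfs.
ΣQ_DR = 366.0 cfs.
With Δt = 0.25 h = 900 s, V = ΣQ_DR · Δt = 366.0 × 900 = 3.29 × 10^5 ft³ = 7.56 acre-ft.

V ≈ 7.56 acre-ft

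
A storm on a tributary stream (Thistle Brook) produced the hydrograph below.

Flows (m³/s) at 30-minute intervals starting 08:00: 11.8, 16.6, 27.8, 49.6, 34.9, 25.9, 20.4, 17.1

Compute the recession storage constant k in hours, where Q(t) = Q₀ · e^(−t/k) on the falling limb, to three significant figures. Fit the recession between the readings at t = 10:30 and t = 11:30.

On the falling limb, Q drops from 25.9 to 17.1 m³/s between t = 10:30 and t = 11:30 (Δt = 1 h).
k = −Δt / ln(Q₂/Q₁) = −1 / ln(17.1/25.9) = 2.41 h.

k ≈ 2.41 h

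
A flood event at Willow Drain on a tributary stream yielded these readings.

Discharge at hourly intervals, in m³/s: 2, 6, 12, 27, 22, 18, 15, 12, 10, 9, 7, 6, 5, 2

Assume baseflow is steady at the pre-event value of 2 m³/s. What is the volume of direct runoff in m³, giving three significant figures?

V ≈ 4.50 × 10^5 m³

Direct-runoff ordinates (Q − Q_b): 0.0, 4.0, 10.0, 25.0, 20.0, 16.0, 13.0, 10.0, 8.0, 7.0, 5.0, 4.0, 3.0, 0.0 m³/s.
ΣQ_DR = 125.0 m³/s.
With Δt = 1 h = 3600 s, V = ΣQ_DR · Δt = 125.0 × 3600 = 4.50 × 10^5 m³.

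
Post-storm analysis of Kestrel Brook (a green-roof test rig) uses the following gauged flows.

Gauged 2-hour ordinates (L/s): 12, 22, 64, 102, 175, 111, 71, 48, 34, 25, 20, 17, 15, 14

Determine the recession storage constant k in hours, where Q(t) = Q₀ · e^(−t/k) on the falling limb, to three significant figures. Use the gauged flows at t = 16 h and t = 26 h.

k ≈ 11.3 h

On the falling limb, Q drops from 34 to 14 L/s between t = 16 h and t = 26 h (Δt = 10 h).
k = −Δt / ln(Q₂/Q₁) = −10 / ln(14/34) = 11.3 h.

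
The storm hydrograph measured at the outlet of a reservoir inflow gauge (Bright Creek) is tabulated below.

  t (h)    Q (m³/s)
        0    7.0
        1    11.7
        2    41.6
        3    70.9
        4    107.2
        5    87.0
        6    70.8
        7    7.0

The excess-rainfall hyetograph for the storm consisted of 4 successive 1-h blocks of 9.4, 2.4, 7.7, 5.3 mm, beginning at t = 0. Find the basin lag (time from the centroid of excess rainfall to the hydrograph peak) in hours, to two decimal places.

Centroid of excess rainfall: t_c = Σ P_i·t̄_i / ΣP_i = 1.8589 h (block centres at 0.5, 1.5, 2.5, 3.5 h).
Hydrograph peak occurs at t = 4 h, so basin lag t_L = 4 − 1.8589 = 2.14 h.

t_L ≈ 2.14 h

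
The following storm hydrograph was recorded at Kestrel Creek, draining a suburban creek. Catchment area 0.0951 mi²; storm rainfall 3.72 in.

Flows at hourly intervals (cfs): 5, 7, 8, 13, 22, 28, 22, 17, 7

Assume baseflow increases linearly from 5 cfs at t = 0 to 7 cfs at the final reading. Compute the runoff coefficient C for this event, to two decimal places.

ΣQ_DR = 75.00 cfs; V = ΣQ_DR·Δt = 2.700 × 10^5 ft³.
Runoff depth d = V / A = 1.222 in.
C = d / P = 1.222 / 3.72 = 0.33.

C ≈ 0.33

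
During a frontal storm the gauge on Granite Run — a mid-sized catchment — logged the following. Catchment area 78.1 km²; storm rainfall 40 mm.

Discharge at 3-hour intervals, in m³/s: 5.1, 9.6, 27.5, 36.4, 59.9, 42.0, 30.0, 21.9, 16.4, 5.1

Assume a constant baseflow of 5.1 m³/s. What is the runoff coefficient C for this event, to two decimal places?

C ≈ 0.70

ΣQ_DR = 202.9 m³/s; V = ΣQ_DR·Δt = 2.191 × 10^6 m³.
Runoff depth d = V / A = 28.06 mm.
C = d / P = 28.06 / 40 = 0.70.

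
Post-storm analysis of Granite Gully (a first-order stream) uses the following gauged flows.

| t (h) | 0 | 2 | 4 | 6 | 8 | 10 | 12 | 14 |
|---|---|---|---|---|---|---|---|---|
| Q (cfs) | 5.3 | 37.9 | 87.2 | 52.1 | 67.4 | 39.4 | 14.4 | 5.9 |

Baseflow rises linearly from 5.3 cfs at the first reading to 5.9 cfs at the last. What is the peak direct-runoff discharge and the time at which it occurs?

Q_p = 81.73 cfs at t = 4 h

Subtracting baseflow gives direct-runoff ordinates: 0.00, 32.51, 81.73, 46.54, 61.76, 33.67, 8.59, 0.00 cfs.
The maximum is 81.73 cfs, occurring at the reading for t = 4 h.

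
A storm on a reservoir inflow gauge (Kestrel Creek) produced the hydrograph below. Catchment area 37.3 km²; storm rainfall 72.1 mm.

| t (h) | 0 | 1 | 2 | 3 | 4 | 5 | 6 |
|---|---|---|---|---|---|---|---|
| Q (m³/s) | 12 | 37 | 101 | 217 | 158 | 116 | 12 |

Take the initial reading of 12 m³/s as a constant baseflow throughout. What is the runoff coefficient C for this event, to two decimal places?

ΣQ_DR = 569.0 m³/s; V = ΣQ_DR·Δt = 2.048 × 10^6 m³.
Runoff depth d = V / A = 54.92 mm.
C = d / P = 54.92 / 72.1 = 0.76.

C ≈ 0.76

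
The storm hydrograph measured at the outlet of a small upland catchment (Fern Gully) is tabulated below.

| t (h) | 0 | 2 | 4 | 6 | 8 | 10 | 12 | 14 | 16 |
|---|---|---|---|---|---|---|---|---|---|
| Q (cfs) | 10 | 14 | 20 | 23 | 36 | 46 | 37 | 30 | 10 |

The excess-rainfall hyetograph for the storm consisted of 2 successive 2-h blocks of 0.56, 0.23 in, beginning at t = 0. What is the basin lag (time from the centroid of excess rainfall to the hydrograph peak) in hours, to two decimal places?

Centroid of excess rainfall: t_c = Σ P_i·t̄_i / ΣP_i = 1.5823 h (block centres at 1, 3 h).
Hydrograph peak occurs at t = 10 h, so basin lag t_L = 10 − 1.5823 = 8.42 h.

t_L ≈ 8.42 h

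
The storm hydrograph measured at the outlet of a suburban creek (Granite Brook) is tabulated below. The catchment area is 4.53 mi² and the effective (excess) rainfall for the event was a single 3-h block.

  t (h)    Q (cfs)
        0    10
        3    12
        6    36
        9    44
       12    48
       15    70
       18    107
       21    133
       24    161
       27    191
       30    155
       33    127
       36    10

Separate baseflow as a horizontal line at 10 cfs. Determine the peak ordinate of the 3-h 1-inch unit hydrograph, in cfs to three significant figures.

Direct runoff: 0.0, 2.0, 26.0, 34.0, 38.0, 60.0, 97.0, 123.0, 151.0, 181.0, 145.0, 117.0, 0.0 cfs; ΣQ_DR = 974.0 cfs, peak = 181.0 cfs.
Runoff depth d = ΣQ_DR·Δt / A = 974.0 × 10800 / (4.53 mi²) = 0.9995 in.
The 1-inch UH is the DRH scaled by (1 in)/d, so U_p = 181.0 × 1/0.9995 = 181 cfs.

U_p ≈ 181 cfs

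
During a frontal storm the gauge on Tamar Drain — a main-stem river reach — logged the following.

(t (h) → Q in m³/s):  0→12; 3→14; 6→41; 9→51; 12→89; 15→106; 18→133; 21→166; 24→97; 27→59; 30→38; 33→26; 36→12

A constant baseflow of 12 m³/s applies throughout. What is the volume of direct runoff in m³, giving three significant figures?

Direct-runoff ordinates (Q − Q_b): 0.0, 2.0, 29.0, 39.0, 77.0, 94.0, 121.0, 154.0, 85.0, 47.0, 26.0, 14.0, 0.0 m³/s.
ΣQ_DR = 688.0 m³/s.
With Δt = 3 h = 10800 s, V = ΣQ_DR · Δt = 688.0 × 10800 = 7.43 × 10^6 m³.

V ≈ 7.43 × 10^6 m³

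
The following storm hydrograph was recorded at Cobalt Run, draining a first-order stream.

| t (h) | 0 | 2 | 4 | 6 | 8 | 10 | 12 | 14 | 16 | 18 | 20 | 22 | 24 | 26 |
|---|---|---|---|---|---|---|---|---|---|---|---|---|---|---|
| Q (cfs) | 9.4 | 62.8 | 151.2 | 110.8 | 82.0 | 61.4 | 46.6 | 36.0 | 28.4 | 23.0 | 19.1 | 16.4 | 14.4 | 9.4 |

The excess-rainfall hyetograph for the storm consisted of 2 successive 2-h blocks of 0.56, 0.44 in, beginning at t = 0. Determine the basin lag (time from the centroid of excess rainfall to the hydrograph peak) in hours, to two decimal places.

t_L ≈ 2.12 h

Centroid of excess rainfall: t_c = Σ P_i·t̄_i / ΣP_i = 1.8800 h (block centres at 1, 3 h).
Hydrograph peak occurs at t = 4 h, so basin lag t_L = 4 − 1.8800 = 2.12 h.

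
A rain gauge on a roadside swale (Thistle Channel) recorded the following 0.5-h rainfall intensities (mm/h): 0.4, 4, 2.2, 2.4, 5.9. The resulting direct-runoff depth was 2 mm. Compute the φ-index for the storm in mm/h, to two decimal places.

Only the 2 blocks with intensity above φ contribute runoff: 4, 5.9 mm/h.
Σ(I−φ)·Δt = d  ⇒  (4+5.9 − 2φ)·0.5 = 2
φ = (9.900 − 2/0.5) / 2 = 2.95 mm/h.

φ ≈ 2.95 mm/h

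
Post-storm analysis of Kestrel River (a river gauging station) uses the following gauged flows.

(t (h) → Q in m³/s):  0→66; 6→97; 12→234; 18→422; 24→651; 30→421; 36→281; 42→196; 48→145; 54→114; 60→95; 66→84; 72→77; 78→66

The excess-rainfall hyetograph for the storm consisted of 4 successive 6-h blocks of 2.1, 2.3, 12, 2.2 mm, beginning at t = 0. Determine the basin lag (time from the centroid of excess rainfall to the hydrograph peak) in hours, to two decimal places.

Centroid of excess rainfall: t_c = Σ P_i·t̄_i / ΣP_i = 13.6129 h (block centres at 3, 9, 15, 21 h).
Hydrograph peak occurs at t = 24 h, so basin lag t_L = 24 − 13.6129 = 10.39 h.

t_L ≈ 10.39 h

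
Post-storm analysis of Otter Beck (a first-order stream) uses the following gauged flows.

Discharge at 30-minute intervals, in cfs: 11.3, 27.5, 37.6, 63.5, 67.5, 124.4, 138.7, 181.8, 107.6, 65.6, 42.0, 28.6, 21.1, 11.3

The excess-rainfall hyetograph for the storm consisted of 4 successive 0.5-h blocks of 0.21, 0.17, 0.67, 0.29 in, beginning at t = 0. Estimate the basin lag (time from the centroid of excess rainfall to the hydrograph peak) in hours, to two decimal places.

Centroid of excess rainfall: t_c = Σ P_i·t̄_i / ΣP_i = 1.1381 h (block centres at 0.25, 0.75, 1.25, 1.75 h).
Hydrograph peak occurs at t = 3.5 h, so basin lag t_L = 3.5 − 1.1381 = 2.36 h.

t_L ≈ 2.36 h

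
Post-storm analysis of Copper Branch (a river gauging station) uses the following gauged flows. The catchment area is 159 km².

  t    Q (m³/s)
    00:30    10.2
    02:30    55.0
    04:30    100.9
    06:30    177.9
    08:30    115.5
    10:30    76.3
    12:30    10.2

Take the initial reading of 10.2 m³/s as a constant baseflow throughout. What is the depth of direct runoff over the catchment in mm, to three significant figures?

Direct runoff: 0.0, 44.8, 90.7, 167.7, 105.3, 66.1, 0.0 m³/s; ΣQ_DR = 474.6 m³/s.
V = ΣQ_DR · Δt = 474.6 × 7200 s = 3.417 × 10^6 m³.
Over A = 159 km², depth = V / A = 21.5 mm.

d ≈ 21.5 mm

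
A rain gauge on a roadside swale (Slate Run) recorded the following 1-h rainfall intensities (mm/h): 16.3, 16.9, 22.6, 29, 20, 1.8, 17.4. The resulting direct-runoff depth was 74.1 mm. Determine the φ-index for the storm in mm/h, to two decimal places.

Only the 6 blocks with intensity above φ contribute runoff: 16.3, 16.9, 22.6, 29, 20, 17.4 mm/h.
Σ(I−φ)·Δt = d  ⇒  (16.3+16.9+22.6+29+20+17.4 − 6φ)·1 = 74.1
φ = (122.2 − 74.1/1) / 6 = 8.02 mm/h.

φ ≈ 8.02 mm/h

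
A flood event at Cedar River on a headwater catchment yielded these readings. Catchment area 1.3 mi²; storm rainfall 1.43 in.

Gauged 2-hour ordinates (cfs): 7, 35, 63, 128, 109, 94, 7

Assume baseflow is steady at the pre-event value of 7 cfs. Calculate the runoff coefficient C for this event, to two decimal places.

ΣQ_DR = 394.0 cfs; V = ΣQ_DR·Δt = 2.837 × 10^6 ft³.
Runoff depth d = V / A = 0.9393 in.
C = d / P = 0.9393 / 1.43 = 0.66.

C ≈ 0.66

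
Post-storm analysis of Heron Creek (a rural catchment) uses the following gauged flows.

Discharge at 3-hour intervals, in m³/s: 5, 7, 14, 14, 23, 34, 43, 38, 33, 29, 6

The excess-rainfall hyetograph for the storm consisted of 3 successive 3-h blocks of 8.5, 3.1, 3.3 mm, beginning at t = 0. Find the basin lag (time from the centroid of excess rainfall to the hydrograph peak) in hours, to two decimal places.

Centroid of excess rainfall: t_c = Σ P_i·t̄_i / ΣP_i = 3.4530 h (block centres at 1.5, 4.5, 7.5 h).
Hydrograph peak occurs at t = 18 h, so basin lag t_L = 18 − 3.4530 = 14.55 h.

t_L ≈ 14.55 h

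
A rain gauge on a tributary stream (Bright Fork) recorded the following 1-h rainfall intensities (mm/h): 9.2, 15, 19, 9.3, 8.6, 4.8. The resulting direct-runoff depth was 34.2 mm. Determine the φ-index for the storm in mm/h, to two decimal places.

φ ≈ 5.38 mm/h

Only the 5 blocks with intensity above φ contribute runoff: 9.2, 15, 19, 9.3, 8.6 mm/h.
Σ(I−φ)·Δt = d  ⇒  (9.2+15+19+9.3+8.6 − 5φ)·1 = 34.2
φ = (61.10 − 34.2/1) / 5 = 5.38 mm/h.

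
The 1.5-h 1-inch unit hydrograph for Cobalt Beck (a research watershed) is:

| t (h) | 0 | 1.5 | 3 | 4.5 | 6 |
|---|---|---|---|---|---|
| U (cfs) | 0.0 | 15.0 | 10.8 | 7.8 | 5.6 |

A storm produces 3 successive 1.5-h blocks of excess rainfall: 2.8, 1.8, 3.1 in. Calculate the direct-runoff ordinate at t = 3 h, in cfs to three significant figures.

Q ≈ 57.2 cfs

By discrete convolution, Q_j = Σ (P_i / 1 in) · U_{j−i}.
At t = 3 h (j=2): Q = (2.8/1)·10.8 + (1.8/1)·15.0 + (3.1/1)·0.0 = 57.2 cfs.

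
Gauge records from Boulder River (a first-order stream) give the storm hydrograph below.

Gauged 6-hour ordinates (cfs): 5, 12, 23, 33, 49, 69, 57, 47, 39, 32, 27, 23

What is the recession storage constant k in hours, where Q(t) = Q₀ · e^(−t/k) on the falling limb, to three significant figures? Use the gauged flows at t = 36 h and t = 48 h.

k ≈ 31.6 h

On the falling limb, Q drops from 57 to 39 cfs between t = 36 h and t = 48 h (Δt = 12 h).
k = −Δt / ln(Q₂/Q₁) = −12 / ln(39/57) = 31.6 h.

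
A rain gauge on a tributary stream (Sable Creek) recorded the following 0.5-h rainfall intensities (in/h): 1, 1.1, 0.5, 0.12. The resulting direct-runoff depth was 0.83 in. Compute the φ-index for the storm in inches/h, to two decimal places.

Only the 3 blocks with intensity above φ contribute runoff: 1, 1.1, 0.5 in/h.
Σ(I−φ)·Δt = d  ⇒  (1+1.1+0.5 − 3φ)·0.5 = 0.83
φ = (2.600 − 0.83/0.5) / 3 = 0.31 in/h.

φ ≈ 0.31 in/h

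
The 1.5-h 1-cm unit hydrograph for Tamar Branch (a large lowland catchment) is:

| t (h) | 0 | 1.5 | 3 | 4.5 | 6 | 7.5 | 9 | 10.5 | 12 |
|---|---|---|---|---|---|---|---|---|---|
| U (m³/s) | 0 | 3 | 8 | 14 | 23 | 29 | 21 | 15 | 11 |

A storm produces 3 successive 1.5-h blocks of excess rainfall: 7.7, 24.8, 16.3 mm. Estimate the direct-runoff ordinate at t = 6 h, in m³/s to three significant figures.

By discrete convolution, Q_j = Σ (P_i / 10 mm) · U_{j−i}.
At t = 6 h (j=4): Q = (7.7/10)·23 + (24.8/10)·14 + (16.3/10)·8 = 65.5 m³/s.

Q ≈ 65.5 m³/s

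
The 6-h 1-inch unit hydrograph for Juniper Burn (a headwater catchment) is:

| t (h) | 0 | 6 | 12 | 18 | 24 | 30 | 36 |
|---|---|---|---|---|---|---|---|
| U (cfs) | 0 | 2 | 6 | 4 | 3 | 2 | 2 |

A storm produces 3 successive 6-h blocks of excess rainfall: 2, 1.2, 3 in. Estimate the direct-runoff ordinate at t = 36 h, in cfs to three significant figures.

Q ≈ 15.4 cfs

By discrete convolution, Q_j = Σ (P_i / 1 in) · U_{j−i}.
At t = 36 h (j=6): Q = (2/1)·2 + (1.2/1)·2 + (3/1)·3 = 15.4 cfs.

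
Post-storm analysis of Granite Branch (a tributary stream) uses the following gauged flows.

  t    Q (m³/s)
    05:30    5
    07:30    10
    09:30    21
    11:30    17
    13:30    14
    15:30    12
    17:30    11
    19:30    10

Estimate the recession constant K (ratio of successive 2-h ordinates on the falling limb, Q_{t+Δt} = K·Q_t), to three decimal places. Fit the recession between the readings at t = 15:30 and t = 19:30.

Using the recession-limb readings at t = 15:30 and t = 19:30: Q falls from 12 to 10 m³/s over 2 intervals.
K = (Q₂/Q₁)^(1/2) = (10/12)^(1/2) = 0.913.

K ≈ 0.913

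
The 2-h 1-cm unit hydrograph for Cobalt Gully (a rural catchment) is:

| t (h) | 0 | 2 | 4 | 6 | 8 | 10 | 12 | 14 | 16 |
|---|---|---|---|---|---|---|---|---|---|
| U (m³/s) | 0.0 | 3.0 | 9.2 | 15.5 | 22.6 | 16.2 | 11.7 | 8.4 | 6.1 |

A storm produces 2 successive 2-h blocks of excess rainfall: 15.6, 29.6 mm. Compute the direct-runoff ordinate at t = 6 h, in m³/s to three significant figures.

By discrete convolution, Q_j = Σ (P_i / 10 mm) · U_{j−i}.
At t = 6 h (j=3): Q = (15.6/10)·15.5 + (29.6/10)·9.2 = 51.4 m³/s.

Q ≈ 51.4 m³/s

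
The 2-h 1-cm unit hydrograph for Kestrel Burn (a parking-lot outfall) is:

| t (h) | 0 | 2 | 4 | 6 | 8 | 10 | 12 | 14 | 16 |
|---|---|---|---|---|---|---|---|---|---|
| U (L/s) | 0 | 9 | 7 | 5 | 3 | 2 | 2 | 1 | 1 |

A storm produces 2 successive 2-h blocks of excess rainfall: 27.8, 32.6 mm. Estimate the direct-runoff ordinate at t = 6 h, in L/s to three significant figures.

By discrete convolution, Q_j = Σ (P_i / 10 mm) · U_{j−i}.
At t = 6 h (j=3): Q = (27.8/10)·5 + (32.6/10)·7 = 36.7 L/s.

Q ≈ 36.7 L/s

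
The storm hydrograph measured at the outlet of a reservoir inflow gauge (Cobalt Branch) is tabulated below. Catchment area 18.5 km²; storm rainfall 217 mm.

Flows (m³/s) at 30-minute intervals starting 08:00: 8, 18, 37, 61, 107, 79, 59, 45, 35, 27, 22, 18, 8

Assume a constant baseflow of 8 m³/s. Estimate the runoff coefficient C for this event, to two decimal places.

C ≈ 0.19

ΣQ_DR = 420.0 m³/s; V = ΣQ_DR·Δt = 7.560 × 10^5 m³.
Runoff depth d = V / A = 40.86 mm.
C = d / P = 40.86 / 217 = 0.19.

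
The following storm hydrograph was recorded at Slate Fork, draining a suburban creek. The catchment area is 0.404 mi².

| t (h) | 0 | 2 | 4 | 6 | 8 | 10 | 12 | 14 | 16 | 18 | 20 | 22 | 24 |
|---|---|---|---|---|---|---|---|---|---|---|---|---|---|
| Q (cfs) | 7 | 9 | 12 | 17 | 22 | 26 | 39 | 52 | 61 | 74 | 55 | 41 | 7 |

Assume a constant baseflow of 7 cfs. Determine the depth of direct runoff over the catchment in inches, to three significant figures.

d ≈ 2.54 in

Direct runoff: 0.0, 2.0, 5.0, 10.0, 15.0, 19.0, 32.0, 45.0, 54.0, 67.0, 48.0, 34.0, 0.0 cfs; ΣQ_DR = 331.0 cfs.
V = ΣQ_DR · Δt = 331.0 × 7200 s = 2.383 × 10^6 ft³.
Over A = 0.404 mi², depth = V / A = 2.54 in.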